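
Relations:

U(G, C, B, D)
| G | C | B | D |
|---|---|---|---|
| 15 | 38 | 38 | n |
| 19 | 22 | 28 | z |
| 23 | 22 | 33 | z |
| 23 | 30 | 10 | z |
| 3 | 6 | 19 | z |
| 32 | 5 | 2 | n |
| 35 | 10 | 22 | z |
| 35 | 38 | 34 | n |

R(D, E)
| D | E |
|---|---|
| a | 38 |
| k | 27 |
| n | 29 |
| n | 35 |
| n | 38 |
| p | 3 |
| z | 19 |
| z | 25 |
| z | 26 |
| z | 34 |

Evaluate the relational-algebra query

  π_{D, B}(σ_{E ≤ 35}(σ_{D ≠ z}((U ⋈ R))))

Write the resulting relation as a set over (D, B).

{(n, 2), (n, 34), (n, 38)}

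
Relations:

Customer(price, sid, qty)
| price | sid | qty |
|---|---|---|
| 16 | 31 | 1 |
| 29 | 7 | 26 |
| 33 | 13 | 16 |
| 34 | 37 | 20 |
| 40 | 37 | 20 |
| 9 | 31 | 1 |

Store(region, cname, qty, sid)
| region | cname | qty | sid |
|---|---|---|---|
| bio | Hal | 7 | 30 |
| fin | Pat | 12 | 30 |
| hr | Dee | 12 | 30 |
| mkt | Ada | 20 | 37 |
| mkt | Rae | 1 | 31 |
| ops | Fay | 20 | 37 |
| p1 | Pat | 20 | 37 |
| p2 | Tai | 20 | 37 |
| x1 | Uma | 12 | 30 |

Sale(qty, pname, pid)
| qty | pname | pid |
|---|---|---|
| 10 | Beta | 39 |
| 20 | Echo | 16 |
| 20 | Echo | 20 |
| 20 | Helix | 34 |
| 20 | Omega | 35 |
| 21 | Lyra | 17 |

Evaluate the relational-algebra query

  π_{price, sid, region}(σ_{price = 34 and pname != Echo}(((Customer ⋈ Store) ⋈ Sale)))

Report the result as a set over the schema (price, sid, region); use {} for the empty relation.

Customer ⋈ Store (natural join on sid, qty): {(16, 31, 1, mkt, Rae), (34, 37, 20, mkt, Ada), (34, 37, 20, ops, Fay), (34, 37, 20, p1, Pat), (34, 37, 20, p2, Tai), (40, 37, 20, mkt, Ada), (40, 37, 20, ops, Fay), (40, 37, 20, p1, Pat), (40, 37, 20, p2, Tai), (9, 31, 1, mkt, Rae)}
(Customer ⋈ Store) ⋈ Sale (natural join on qty): {(34, 37, 20, mkt, Ada, Echo, 16), (34, 37, 20, mkt, Ada, Echo, 20), (34, 37, 20, mkt, Ada, Helix, 34), (34, 37, 20, mkt, Ada, Omega, 35), (34, 37, 20, ops, Fay, Echo, 16), (34, 37, 20, ops, Fay, Echo, 20), (34, 37, 20, ops, Fay, Helix, 34), (34, 37, 20, ops, Fay, Omega, 35), (34, 37, 20, p1, Pat, Echo, 16), (34, 37, 20, p1, Pat, Echo, 20), (34, 37, 20, p1, Pat, Helix, 34), (34, 37, 20, p1, Pat, Omega, 35), (34, 37, 20, p2, Tai, Echo, 16), (34, 37, 20, p2, Tai, Echo, 20), (34, 37, 20, p2, Tai, Helix, 34), (34, 37, 20, p2, Tai, Omega, 35), (40, 37, 20, mkt, Ada, Echo, 16), (40, 37, 20, mkt, Ada, Echo, 20), (40, 37, 20, mkt, Ada, Helix, 34), (40, 37, 20, mkt, Ada, Omega, 35), (40, 37, 20, ops, Fay, Echo, 16), (40, 37, 20, ops, Fay, Echo, 20), (40, 37, 20, ops, Fay, Helix, 34), (40, 37, 20, ops, Fay, Omega, 35), (40, 37, 20, p1, Pat, Echo, 16), (40, 37, 20, p1, Pat, Echo, 20), (40, 37, 20, p1, Pat, Helix, 34), (40, 37, 20, p1, Pat, Omega, 35), (40, 37, 20, p2, Tai, Echo, 16), (40, 37, 20, p2, Tai, Echo, 20), (40, 37, 20, p2, Tai, Helix, 34), (40, 37, 20, p2, Tai, Omega, 35)}
Selection price = 34 and pname != Echo: {(34, 37, 20, mkt, Ada, Helix, 34), (34, 37, 20, mkt, Ada, Omega, 35), (34, 37, 20, ops, Fay, Helix, 34), (34, 37, 20, ops, Fay, Omega, 35), (34, 37, 20, p1, Pat, Helix, 34), (34, 37, 20, p1, Pat, Omega, 35), (34, 37, 20, p2, Tai, Helix, 34), (34, 37, 20, p2, Tai, Omega, 35)}
Projecting to price, sid, region (4 duplicate(s) eliminated): {(34, 37, mkt), (34, 37, ops), (34, 37, p1), (34, 37, p2)}

{(34, 37, mkt), (34, 37, ops), (34, 37, p1), (34, 37, p2)}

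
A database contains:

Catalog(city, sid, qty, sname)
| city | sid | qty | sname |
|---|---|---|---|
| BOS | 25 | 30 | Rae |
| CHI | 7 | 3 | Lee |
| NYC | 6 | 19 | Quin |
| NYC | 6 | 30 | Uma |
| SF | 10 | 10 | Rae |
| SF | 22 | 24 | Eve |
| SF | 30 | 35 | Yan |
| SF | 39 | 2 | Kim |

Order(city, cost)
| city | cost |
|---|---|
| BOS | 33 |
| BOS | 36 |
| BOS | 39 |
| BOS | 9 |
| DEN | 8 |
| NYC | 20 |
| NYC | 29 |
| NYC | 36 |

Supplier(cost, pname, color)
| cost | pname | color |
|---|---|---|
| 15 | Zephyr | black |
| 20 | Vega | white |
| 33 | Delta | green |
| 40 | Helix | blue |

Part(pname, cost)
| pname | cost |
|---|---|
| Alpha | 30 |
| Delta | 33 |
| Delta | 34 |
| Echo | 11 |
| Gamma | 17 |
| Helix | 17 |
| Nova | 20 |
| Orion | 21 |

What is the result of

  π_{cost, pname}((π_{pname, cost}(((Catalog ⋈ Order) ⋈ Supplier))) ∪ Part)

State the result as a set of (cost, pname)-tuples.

Joining Catalog and Order on city yields {(BOS, 25, 30, Rae, 33), (BOS, 25, 30, Rae, 36), (BOS, 25, 30, Rae, 39), (BOS, 25, 30, Rae, 9), (NYC, 6, 19, Quin, 20), (NYC, 6, 19, Quin, 29), (NYC, 6, 19, Quin, 36), (NYC, 6, 30, Uma, 20), (NYC, 6, 30, Uma, 29), (NYC, 6, 30, Uma, 36)}.
Joining (Catalog ⋈ Order) and Supplier on cost yields {(BOS, 25, 30, Rae, 33, Delta, green), (NYC, 6, 19, Quin, 20, Vega, white), (NYC, 6, 30, Uma, 20, Vega, white)}.
π_{pname, cost} gives {(Delta, 33), (Vega, 20)} (1 duplicate(s) eliminated).
Taking the union: {(Alpha, 30), (Delta, 33), (Delta, 34), (Echo, 11), (Gamma, 17), (Helix, 17), (Nova, 20), (Orion, 21), (Vega, 20)}
π_{cost, pname} gives {(11, Echo), (17, Gamma), (17, Helix), (20, Nova), (20, Vega), (21, Orion), (30, Alpha), (33, Delta), (34, Delta)}.

{(11, Echo), (17, Gamma), (17, Helix), (20, Nova), (20, Vega), (21, Orion), (30, Alpha), (33, Delta), (34, Delta)}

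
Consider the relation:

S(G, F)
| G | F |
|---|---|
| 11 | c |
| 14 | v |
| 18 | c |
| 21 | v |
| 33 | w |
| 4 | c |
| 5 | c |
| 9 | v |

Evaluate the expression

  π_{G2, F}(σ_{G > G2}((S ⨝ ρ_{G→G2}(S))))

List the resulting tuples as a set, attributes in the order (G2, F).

{(11, c), (14, v), (4, c), (5, c), (9, v)}

ρ[G→G2]: schema becomes (G2, F); tuples unchanged.
S ⋈ ρ_{G→G2}(S) (natural join on F): {(11, c, 11), (11, c, 18), (11, c, 4), (11, c, 5), (14, v, 14), (14, v, 21), (14, v, 9), (18, c, 11), (18, c, 18), (18, c, 4), (18, c, 5), (21, v, 14), (21, v, 21), (21, v, 9), (33, w, 33), (4, c, 11), (4, c, 18), (4, c, 4), (4, c, 5), (5, c, 11), (5, c, 18), (5, c, 4), (5, c, 5), (9, v, 14), (9, v, 21), (9, v, 9)}
σ[G > G2]: keep tuples satisfying G > G2 → {(11, c, 4), (11, c, 5), (14, v, 9), (18, c, 11), (18, c, 4), (18, c, 5), (21, v, 14), (21, v, 9), (5, c, 4)}
Keep only column(s) G2, F (4 duplicate(s) eliminated): {(11, c), (14, v), (4, c), (5, c), (9, v)}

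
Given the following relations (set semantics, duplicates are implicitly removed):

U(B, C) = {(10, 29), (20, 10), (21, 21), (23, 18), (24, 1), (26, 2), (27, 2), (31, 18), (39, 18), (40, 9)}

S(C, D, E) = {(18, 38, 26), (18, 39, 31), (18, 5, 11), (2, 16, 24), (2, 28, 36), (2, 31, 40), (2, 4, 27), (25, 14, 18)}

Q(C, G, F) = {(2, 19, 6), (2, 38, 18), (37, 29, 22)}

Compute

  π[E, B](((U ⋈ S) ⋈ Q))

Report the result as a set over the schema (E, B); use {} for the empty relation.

Joining U and S on C yields {(23, 18, 38, 26), (23, 18, 39, 31), (23, 18, 5, 11), (26, 2, 16, 24), (26, 2, 28, 36), (26, 2, 31, 40), (26, 2, 4, 27), (27, 2, 16, 24), (27, 2, 28, 36), (27, 2, 31, 40), (27, 2, 4, 27), (31, 18, 38, 26), (31, 18, 39, 31), (31, 18, 5, 11), (39, 18, 38, 26), (39, 18, 39, 31), (39, 18, 5, 11)}.
Joining (U ⋈ S) and Q on C yields {(26, 2, 16, 24, 19, 6), (26, 2, 16, 24, 38, 18), (26, 2, 28, 36, 19, 6), (26, 2, 28, 36, 38, 18), (26, 2, 31, 40, 19, 6), (26, 2, 31, 40, 38, 18), (26, 2, 4, 27, 19, 6), (26, 2, 4, 27, 38, 18), (27, 2, 16, 24, 19, 6), (27, 2, 16, 24, 38, 18), (27, 2, 28, 36, 19, 6), (27, 2, 28, 36, 38, 18), (27, 2, 31, 40, 19, 6), (27, 2, 31, 40, 38, 18), (27, 2, 4, 27, 19, 6), (27, 2, 4, 27, 38, 18)}.
π[E, B]: project onto (E, B) (8 duplicate(s) eliminated) → {(24, 26), (24, 27), (27, 26), (27, 27), (36, 26), (36, 27), (40, 26), (40, 27)}

{(24, 26), (24, 27), (27, 26), (27, 27), (36, 26), (36, 27), (40, 26), (40, 27)}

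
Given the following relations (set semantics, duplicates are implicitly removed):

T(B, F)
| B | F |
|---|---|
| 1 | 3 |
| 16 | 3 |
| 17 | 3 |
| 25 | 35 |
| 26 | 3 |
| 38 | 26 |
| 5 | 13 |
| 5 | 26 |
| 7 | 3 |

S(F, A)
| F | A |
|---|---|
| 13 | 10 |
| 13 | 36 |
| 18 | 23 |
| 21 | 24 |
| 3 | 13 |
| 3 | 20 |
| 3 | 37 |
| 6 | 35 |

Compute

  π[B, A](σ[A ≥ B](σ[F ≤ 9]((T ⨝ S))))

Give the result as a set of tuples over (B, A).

T ⋈ S (natural join on F): {(1, 3, 13), (1, 3, 20), (1, 3, 37), (16, 3, 13), (16, 3, 20), (16, 3, 37), (17, 3, 13), (17, 3, 20), (17, 3, 37), (26, 3, 13), (26, 3, 20), (26, 3, 37), (5, 13, 10), (5, 13, 36), (7, 3, 13), (7, 3, 20), (7, 3, 37)}
Filtering on F ≤ 9 leaves {(1, 3, 13), (1, 3, 20), (1, 3, 37), (16, 3, 13), (16, 3, 20), (16, 3, 37), (17, 3, 13), (17, 3, 20), (17, 3, 37), (26, 3, 13), (26, 3, 20), (26, 3, 37), (7, 3, 13), (7, 3, 20), (7, 3, 37)}.
Filtering on A ≥ B leaves {(1, 3, 13), (1, 3, 20), (1, 3, 37), (16, 3, 20), (16, 3, 37), (17, 3, 20), (17, 3, 37), (26, 3, 37), (7, 3, 13), (7, 3, 20), (7, 3, 37)}.
Projecting to B, A: {(1, 13), (1, 20), (1, 37), (16, 20), (16, 37), (17, 20), (17, 37), (26, 37), (7, 13), (7, 20), (7, 37)}

{(1, 13), (1, 20), (1, 37), (16, 20), (16, 37), (17, 20), (17, 37), (26, 37), (7, 13), (7, 20), (7, 37)}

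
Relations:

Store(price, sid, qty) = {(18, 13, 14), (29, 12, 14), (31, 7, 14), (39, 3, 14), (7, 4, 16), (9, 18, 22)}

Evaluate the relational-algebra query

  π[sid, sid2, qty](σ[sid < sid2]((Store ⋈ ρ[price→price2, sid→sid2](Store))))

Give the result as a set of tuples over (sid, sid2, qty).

ρ[price→price2, sid→sid2]: schema becomes (price2, sid2, qty); tuples unchanged.
Natural join on qty: {(18, 13, 14, 18, 13), (18, 13, 14, 29, 12), (18, 13, 14, 31, 7), (18, 13, 14, 39, 3), (29, 12, 14, 18, 13), (29, 12, 14, 29, 12), (29, 12, 14, 31, 7), (29, 12, 14, 39, 3), (31, 7, 14, 18, 13), (31, 7, 14, 29, 12), (31, 7, 14, 31, 7), (31, 7, 14, 39, 3), (39, 3, 14, 18, 13), (39, 3, 14, 29, 12), (39, 3, 14, 31, 7), (39, 3, 14, 39, 3), (7, 4, 16, 7, 4), (9, 18, 22, 9, 18)}
Selection sid < sid2: {(29, 12, 14, 18, 13), (31, 7, 14, 18, 13), (31, 7, 14, 29, 12), (39, 3, 14, 18, 13), (39, 3, 14, 29, 12), (39, 3, 14, 31, 7)}
Projecting to sid, sid2, qty: {(12, 13, 14), (3, 12, 14), (3, 13, 14), (3, 7, 14), (7, 12, 14), (7, 13, 14)}

{(12, 13, 14), (3, 12, 14), (3, 13, 14), (3, 7, 14), (7, 12, 14), (7, 13, 14)}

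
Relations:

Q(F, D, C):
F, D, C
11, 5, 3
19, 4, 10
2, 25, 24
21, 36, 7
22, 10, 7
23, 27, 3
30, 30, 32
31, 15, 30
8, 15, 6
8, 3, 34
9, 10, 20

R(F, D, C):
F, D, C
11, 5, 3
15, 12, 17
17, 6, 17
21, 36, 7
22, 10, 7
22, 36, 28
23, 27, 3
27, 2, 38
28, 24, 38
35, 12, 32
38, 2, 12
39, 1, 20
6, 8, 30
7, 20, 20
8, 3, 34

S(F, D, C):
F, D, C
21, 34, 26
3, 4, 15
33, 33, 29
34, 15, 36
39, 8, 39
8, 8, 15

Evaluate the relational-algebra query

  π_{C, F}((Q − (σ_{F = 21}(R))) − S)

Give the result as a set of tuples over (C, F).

σ[F = 21]: keep tuples satisfying F = 21 → {(21, 36, 7)}
Difference: {(11, 5, 3), (19, 4, 10), (2, 25, 24), (21, 36, 7), (22, 10, 7), (23, 27, 3), (30, 30, 32), (31, 15, 30), (8, 15, 6), (8, 3, 34), (9, 10, 20)} with {(21, 36, 7)} → {(11, 5, 3), (19, 4, 10), (2, 25, 24), (22, 10, 7), (23, 27, 3), (30, 30, 32), (31, 15, 30), (8, 15, 6), (8, 3, 34), (9, 10, 20)}
Difference: {(11, 5, 3), (19, 4, 10), (2, 25, 24), (22, 10, 7), (23, 27, 3), (30, 30, 32), (31, 15, 30), (8, 15, 6), (8, 3, 34), (9, 10, 20)} with {(21, 34, 26), (3, 4, 15), (33, 33, 29), (34, 15, 36), (39, 8, 39), (8, 8, 15)} → {(11, 5, 3), (19, 4, 10), (2, 25, 24), (22, 10, 7), (23, 27, 3), (30, 30, 32), (31, 15, 30), (8, 15, 6), (8, 3, 34), (9, 10, 20)}
π_{C, F} gives {(10, 19), (20, 9), (24, 2), (3, 11), (3, 23), (30, 31), (32, 30), (34, 8), (6, 8), (7, 22)}.

{(10, 19), (20, 9), (24, 2), (3, 11), (3, 23), (30, 31), (32, 30), (34, 8), (6, 8), (7, 22)}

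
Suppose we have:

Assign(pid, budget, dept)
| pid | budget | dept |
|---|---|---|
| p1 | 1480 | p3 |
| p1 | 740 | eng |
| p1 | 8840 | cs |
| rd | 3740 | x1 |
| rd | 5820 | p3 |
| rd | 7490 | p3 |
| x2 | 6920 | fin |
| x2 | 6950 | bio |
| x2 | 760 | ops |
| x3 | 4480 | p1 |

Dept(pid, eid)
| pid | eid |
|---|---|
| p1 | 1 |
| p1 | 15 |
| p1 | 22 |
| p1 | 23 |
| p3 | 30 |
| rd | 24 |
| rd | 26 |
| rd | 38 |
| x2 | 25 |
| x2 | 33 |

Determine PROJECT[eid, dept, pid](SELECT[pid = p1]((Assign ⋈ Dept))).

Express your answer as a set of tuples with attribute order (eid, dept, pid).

Assign ⋈ Dept (natural join on pid): {(p1, 1480, p3, 1), (p1, 1480, p3, 15), (p1, 1480, p3, 22), (p1, 1480, p3, 23), (p1, 740, eng, 1), (p1, 740, eng, 15), (p1, 740, eng, 22), (p1, 740, eng, 23), (p1, 8840, cs, 1), (p1, 8840, cs, 15), (p1, 8840, cs, 22), (p1, 8840, cs, 23), (rd, 3740, x1, 24), (rd, 3740, x1, 26), (rd, 3740, x1, 38), (rd, 5820, p3, 24), (rd, 5820, p3, 26), (rd, 5820, p3, 38), (rd, 7490, p3, 24), (rd, 7490, p3, 26), (rd, 7490, p3, 38), (x2, 6920, fin, 25), (x2, 6920, fin, 33), (x2, 6950, bio, 25), (x2, 6950, bio, 33), (x2, 760, ops, 25), (x2, 760, ops, 33)}
Filtering on pid = p1 leaves {(p1, 1480, p3, 1), (p1, 1480, p3, 15), (p1, 1480, p3, 22), (p1, 1480, p3, 23), (p1, 740, eng, 1), (p1, 740, eng, 15), (p1, 740, eng, 22), (p1, 740, eng, 23), (p1, 8840, cs, 1), (p1, 8840, cs, 15), (p1, 8840, cs, 22), (p1, 8840, cs, 23)}.
Keep only column(s) eid, dept, pid: {(1, cs, p1), (1, eng, p1), (1, p3, p1), (15, cs, p1), (15, eng, p1), (15, p3, p1), (22, cs, p1), (22, eng, p1), (22, p3, p1), (23, cs, p1), (23, eng, p1), (23, p3, p1)}

{(1, cs, p1), (1, eng, p1), (1, p3, p1), (15, cs, p1), (15, eng, p1), (15, p3, p1), (22, cs, p1), (22, eng, p1), (22, p3, p1), (23, cs, p1), (23, eng, p1), (23, p3, p1)}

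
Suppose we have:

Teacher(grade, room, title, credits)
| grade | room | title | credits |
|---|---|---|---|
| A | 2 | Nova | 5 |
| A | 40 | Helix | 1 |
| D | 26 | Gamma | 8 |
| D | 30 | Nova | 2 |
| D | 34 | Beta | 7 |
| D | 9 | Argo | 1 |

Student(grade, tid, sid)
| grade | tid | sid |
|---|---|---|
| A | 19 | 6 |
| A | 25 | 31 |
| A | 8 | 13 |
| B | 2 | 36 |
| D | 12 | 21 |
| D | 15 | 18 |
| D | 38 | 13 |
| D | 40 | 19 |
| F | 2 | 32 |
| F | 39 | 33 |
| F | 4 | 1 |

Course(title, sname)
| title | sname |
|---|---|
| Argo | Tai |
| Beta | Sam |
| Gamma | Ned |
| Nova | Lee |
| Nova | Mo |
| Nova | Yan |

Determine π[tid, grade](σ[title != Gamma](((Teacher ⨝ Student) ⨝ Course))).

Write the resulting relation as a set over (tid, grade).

Teacher ⋈ Student (natural join on grade): {(A, 2, Nova, 5, 19, 6), (A, 2, Nova, 5, 25, 31), (A, 2, Nova, 5, 8, 13), (A, 40, Helix, 1, 19, 6), (A, 40, Helix, 1, 25, 31), (A, 40, Helix, 1, 8, 13), (D, 26, Gamma, 8, 12, 21), (D, 26, Gamma, 8, 15, 18), (D, 26, Gamma, 8, 38, 13), (D, 26, Gamma, 8, 40, 19), (D, 30, Nova, 2, 12, 21), (D, 30, Nova, 2, 15, 18), (D, 30, Nova, 2, 38, 13), (D, 30, Nova, 2, 40, 19), (D, 34, Beta, 7, 12, 21), (D, 34, Beta, 7, 15, 18), (D, 34, Beta, 7, 38, 13), (D, 34, Beta, 7, 40, 19), (D, 9, Argo, 1, 12, 21), (D, 9, Argo, 1, 15, 18), (D, 9, Argo, 1, 38, 13), (D, 9, Argo, 1, 40, 19)}
(Teacher ⨝ Student) ⋈ Course (natural join on title): {(A, 2, Nova, 5, 19, 6, Lee), (A, 2, Nova, 5, 19, 6, Mo), (A, 2, Nova, 5, 19, 6, Yan), (A, 2, Nova, 5, 25, 31, Lee), (A, 2, Nova, 5, 25, 31, Mo), (A, 2, Nova, 5, 25, 31, Yan), (A, 2, Nova, 5, 8, 13, Lee), (A, 2, Nova, 5, 8, 13, Mo), (A, 2, Nova, 5, 8, 13, Yan), (D, 26, Gamma, 8, 12, 21, Ned), (D, 26, Gamma, 8, 15, 18, Ned), (D, 26, Gamma, 8, 38, 13, Ned), (D, 26, Gamma, 8, 40, 19, Ned), (D, 30, Nova, 2, 12, 21, Lee), (D, 30, Nova, 2, 12, 21, Mo), (D, 30, Nova, 2, 12, 21, Yan), (D, 30, Nova, 2, 15, 18, Lee), (D, 30, Nova, 2, 15, 18, Mo), (D, 30, Nova, 2, 15, 18, Yan), (D, 30, Nova, 2, 38, 13, Lee), (D, 30, Nova, 2, 38, 13, Mo), (D, 30, Nova, 2, 38, 13, Yan), (D, 30, Nova, 2, 40, 19, Lee), (D, 30, Nova, 2, 40, 19, Mo), (D, 30, Nova, 2, 40, 19, Yan), (D, 34, Beta, 7, 12, 21, Sam), (D, 34, Beta, 7, 15, 18, Sam), (D, 34, Beta, 7, 38, 13, Sam), (D, 34, Beta, 7, 40, 19, Sam), (D, 9, Argo, 1, 12, 21, Tai), (D, 9, Argo, 1, 15, 18, Tai), (D, 9, Argo, 1, 38, 13, Tai), (D, 9, Argo, 1, 40, 19, Tai)}
Selection title != Gamma: {(A, 2, Nova, 5, 19, 6, Lee), (A, 2, Nova, 5, 19, 6, Mo), (A, 2, Nova, 5, 19, 6, Yan), (A, 2, Nova, 5, 25, 31, Lee), (A, 2, Nova, 5, 25, 31, Mo), (A, 2, Nova, 5, 25, 31, Yan), (A, 2, Nova, 5, 8, 13, Lee), (A, 2, Nova, 5, 8, 13, Mo), (A, 2, Nova, 5, 8, 13, Yan), (D, 30, Nova, 2, 12, 21, Lee), (D, 30, Nova, 2, 12, 21, Mo), (D, 30, Nova, 2, 12, 21, Yan), (D, 30, Nova, 2, 15, 18, Lee), (D, 30, Nova, 2, 15, 18, Mo), (D, 30, Nova, 2, 15, 18, Yan), (D, 30, Nova, 2, 38, 13, Lee), (D, 30, Nova, 2, 38, 13, Mo), (D, 30, Nova, 2, 38, 13, Yan), (D, 30, Nova, 2, 40, 19, Lee), (D, 30, Nova, 2, 40, 19, Mo), (D, 30, Nova, 2, 40, 19, Yan), (D, 34, Beta, 7, 12, 21, Sam), (D, 34, Beta, 7, 15, 18, Sam), (D, 34, Beta, 7, 38, 13, Sam), (D, 34, Beta, 7, 40, 19, Sam), (D, 9, Argo, 1, 12, 21, Tai), (D, 9, Argo, 1, 15, 18, Tai), (D, 9, Argo, 1, 38, 13, Tai), (D, 9, Argo, 1, 40, 19, Tai)}
Projecting to tid, grade (22 duplicate(s) eliminated): {(12, D), (15, D), (19, A), (25, A), (38, D), (40, D), (8, A)}

{(12, D), (15, D), (19, A), (25, A), (38, D), (40, D), (8, A)}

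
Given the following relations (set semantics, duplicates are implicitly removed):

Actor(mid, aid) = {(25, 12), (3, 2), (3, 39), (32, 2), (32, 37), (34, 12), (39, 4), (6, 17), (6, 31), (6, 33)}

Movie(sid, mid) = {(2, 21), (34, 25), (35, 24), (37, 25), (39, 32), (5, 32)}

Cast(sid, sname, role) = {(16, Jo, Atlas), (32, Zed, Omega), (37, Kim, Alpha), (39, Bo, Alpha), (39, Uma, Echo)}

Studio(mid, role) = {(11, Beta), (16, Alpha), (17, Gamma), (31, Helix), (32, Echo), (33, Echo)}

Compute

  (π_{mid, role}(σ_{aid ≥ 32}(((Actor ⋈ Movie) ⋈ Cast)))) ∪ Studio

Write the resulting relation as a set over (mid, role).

Natural join on mid: {(25, 12, 34), (25, 12, 37), (32, 2, 39), (32, 2, 5), (32, 37, 39), (32, 37, 5)}
Natural join on sid: {(25, 12, 37, Kim, Alpha), (32, 2, 39, Bo, Alpha), (32, 2, 39, Uma, Echo), (32, 37, 39, Bo, Alpha), (32, 37, 39, Uma, Echo)}
σ[aid ≥ 32]: keep tuples satisfying aid ≥ 32 → {(32, 37, 39, Bo, Alpha), (32, 37, 39, Uma, Echo)}
Projecting to mid, role: {(32, Alpha), (32, Echo)}
Union: {(32, Alpha), (32, Echo)} with {(11, Beta), (16, Alpha), (17, Gamma), (31, Helix), (32, Echo), (33, Echo)} → {(11, Beta), (16, Alpha), (17, Gamma), (31, Helix), (32, Alpha), (32, Echo), (33, Echo)}

{(11, Beta), (16, Alpha), (17, Gamma), (31, Helix), (32, Alpha), (32, Echo), (33, Echo)}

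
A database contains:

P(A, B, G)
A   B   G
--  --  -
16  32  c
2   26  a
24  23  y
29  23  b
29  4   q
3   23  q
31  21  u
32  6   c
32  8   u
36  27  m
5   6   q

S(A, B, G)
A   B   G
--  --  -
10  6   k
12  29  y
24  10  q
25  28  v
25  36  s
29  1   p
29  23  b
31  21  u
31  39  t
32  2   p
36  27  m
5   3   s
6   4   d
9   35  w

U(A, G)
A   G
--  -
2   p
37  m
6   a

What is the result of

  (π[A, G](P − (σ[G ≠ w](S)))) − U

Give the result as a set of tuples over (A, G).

{(16, c), (2, a), (24, y), (29, q), (3, q), (32, c), (32, u), (5, q)}

Selection G ≠ w: {(10, 6, k), (12, 29, y), (24, 10, q), (25, 28, v), (25, 36, s), (29, 1, p), (29, 23, b), (31, 21, u), (31, 39, t), (32, 2, p), (36, 27, m), (5, 3, s), (6, 4, d)}
Set difference of the two operands is {(16, 32, c), (2, 26, a), (24, 23, y), (29, 4, q), (3, 23, q), (32, 6, c), (32, 8, u), (5, 6, q)}.
π[A, G]: project onto (A, G) → {(16, c), (2, a), (24, y), (29, q), (3, q), (32, c), (32, u), (5, q)}
Set difference of the two operands is {(16, c), (2, a), (24, y), (29, q), (3, q), (32, c), (32, u), (5, q)}.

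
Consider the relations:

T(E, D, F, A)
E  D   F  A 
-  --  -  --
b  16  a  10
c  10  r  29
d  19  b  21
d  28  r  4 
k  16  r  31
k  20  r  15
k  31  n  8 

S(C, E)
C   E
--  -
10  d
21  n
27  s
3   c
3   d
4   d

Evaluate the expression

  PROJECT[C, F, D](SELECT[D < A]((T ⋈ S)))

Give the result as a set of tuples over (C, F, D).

{(10, b, 19), (3, b, 19), (3, r, 10), (4, b, 19)}

Joining T and S on E yields {(c, 10, r, 29, 3), (d, 19, b, 21, 10), (d, 19, b, 21, 3), (d, 19, b, 21, 4), (d, 28, r, 4, 10), (d, 28, r, 4, 3), (d, 28, r, 4, 4)}.
Apply σ_{D < A}; surviving tuples: {(c, 10, r, 29, 3), (d, 19, b, 21, 10), (d, 19, b, 21, 3), (d, 19, b, 21, 4)}
Keep only column(s) C, F, D: {(10, b, 19), (3, b, 19), (3, r, 10), (4, b, 19)}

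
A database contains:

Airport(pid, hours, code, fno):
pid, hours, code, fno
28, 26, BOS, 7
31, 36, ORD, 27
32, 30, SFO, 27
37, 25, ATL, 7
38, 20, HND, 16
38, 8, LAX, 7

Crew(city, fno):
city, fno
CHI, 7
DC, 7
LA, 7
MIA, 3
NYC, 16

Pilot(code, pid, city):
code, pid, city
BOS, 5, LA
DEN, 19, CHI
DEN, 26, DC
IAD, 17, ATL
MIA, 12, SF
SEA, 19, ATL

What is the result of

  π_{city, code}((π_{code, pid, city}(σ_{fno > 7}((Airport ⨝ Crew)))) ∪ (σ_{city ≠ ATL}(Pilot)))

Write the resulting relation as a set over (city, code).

Airport ⋈ Crew (natural join on fno): {(28, 26, BOS, 7, CHI), (28, 26, BOS, 7, DC), (28, 26, BOS, 7, LA), (37, 25, ATL, 7, CHI), (37, 25, ATL, 7, DC), (37, 25, ATL, 7, LA), (38, 20, HND, 16, NYC), (38, 8, LAX, 7, CHI), (38, 8, LAX, 7, DC), (38, 8, LAX, 7, LA)}
σ[fno > 7]: keep tuples satisfying fno > 7 → {(38, 20, HND, 16, NYC)}
π_{code, pid, city} gives {(HND, 38, NYC)}.
σ[city ≠ ATL]: keep tuples satisfying city ≠ ATL → {(BOS, 5, LA), (DEN, 19, CHI), (DEN, 26, DC), (MIA, 12, SF)}
Union: {(HND, 38, NYC)} with {(BOS, 5, LA), (DEN, 19, CHI), (DEN, 26, DC), (MIA, 12, SF)} → {(BOS, 5, LA), (DEN, 19, CHI), (DEN, 26, DC), (HND, 38, NYC), (MIA, 12, SF)}
π_{city, code} gives {(CHI, DEN), (DC, DEN), (LA, BOS), (NYC, HND), (SF, MIA)}.

{(CHI, DEN), (DC, DEN), (LA, BOS), (NYC, HND), (SF, MIA)}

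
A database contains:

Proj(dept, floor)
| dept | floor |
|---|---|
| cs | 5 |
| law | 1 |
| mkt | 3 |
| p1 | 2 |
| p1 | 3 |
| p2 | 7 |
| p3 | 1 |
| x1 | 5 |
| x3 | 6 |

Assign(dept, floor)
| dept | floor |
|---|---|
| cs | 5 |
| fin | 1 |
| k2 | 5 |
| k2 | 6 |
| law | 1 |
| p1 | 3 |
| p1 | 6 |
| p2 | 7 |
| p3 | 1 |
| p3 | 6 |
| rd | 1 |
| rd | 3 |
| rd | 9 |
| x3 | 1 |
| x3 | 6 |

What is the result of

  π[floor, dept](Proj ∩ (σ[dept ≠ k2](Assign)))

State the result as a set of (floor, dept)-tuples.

{(1, law), (1, p3), (3, p1), (5, cs), (6, x3), (7, p2)}

Selection dept ≠ k2: {(cs, 5), (fin, 1), (law, 1), (p1, 3), (p1, 6), (p2, 7), (p3, 1), (p3, 6), (rd, 1), (rd, 3), (rd, 9), (x3, 1), (x3, 6)}
Taking the intersection: {(cs, 5), (law, 1), (p1, 3), (p2, 7), (p3, 1), (x3, 6)}
Projecting to floor, dept: {(1, law), (1, p3), (3, p1), (5, cs), (6, x3), (7, p2)}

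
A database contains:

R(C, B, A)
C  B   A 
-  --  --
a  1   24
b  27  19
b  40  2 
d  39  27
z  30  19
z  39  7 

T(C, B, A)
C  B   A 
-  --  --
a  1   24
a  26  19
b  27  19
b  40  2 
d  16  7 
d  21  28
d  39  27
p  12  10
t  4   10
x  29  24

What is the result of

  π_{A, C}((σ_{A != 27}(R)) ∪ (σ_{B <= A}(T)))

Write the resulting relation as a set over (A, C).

{(10, t), (19, b), (19, z), (2, b), (24, a), (28, d), (7, z)}

Apply σ_{A != 27}; surviving tuples: {(a, 1, 24), (b, 27, 19), (b, 40, 2), (z, 30, 19), (z, 39, 7)}
Apply σ_{B <= A}; surviving tuples: {(a, 1, 24), (d, 21, 28), (t, 4, 10)}
Taking the union: {(a, 1, 24), (b, 27, 19), (b, 40, 2), (d, 21, 28), (t, 4, 10), (z, 30, 19), (z, 39, 7)}
π[A, C]: project onto (A, C) → {(10, t), (19, b), (19, z), (2, b), (24, a), (28, d), (7, z)}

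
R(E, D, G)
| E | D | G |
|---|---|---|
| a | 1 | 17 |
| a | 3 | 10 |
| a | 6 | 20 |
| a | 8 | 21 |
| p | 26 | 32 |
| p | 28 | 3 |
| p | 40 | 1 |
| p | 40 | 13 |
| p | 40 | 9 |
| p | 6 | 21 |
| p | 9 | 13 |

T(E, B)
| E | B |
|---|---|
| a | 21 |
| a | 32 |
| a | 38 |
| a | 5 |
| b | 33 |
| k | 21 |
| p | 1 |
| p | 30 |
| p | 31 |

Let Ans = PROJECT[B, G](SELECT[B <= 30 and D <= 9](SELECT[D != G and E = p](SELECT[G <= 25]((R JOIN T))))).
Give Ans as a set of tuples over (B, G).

R ⋈ T (natural join on E): {(a, 1, 17, 21), (a, 1, 17, 32), (a, 1, 17, 38), (a, 1, 17, 5), (a, 3, 10, 21), (a, 3, 10, 32), (a, 3, 10, 38), (a, 3, 10, 5), (a, 6, 20, 21), (a, 6, 20, 32), (a, 6, 20, 38), (a, 6, 20, 5), (a, 8, 21, 21), (a, 8, 21, 32), (a, 8, 21, 38), (a, 8, 21, 5), (p, 26, 32, 1), (p, 26, 32, 30), (p, 26, 32, 31), (p, 28, 3, 1), (p, 28, 3, 30), (p, 28, 3, 31), (p, 40, 1, 1), (p, 40, 1, 30), (p, 40, 1, 31), (p, 40, 13, 1), (p, 40, 13, 30), (p, 40, 13, 31), (p, 40, 9, 1), (p, 40, 9, 30), (p, 40, 9, 31), (p, 6, 21, 1), (p, 6, 21, 30), (p, 6, 21, 31), (p, 9, 13, 1), (p, 9, 13, 30), (p, 9, 13, 31)}
σ[G <= 25]: keep tuples satisfying G <= 25 → {(a, 1, 17, 21), (a, 1, 17, 32), (a, 1, 17, 38), (a, 1, 17, 5), (a, 3, 10, 21), (a, 3, 10, 32), (a, 3, 10, 38), (a, 3, 10, 5), (a, 6, 20, 21), (a, 6, 20, 32), (a, 6, 20, 38), (a, 6, 20, 5), (a, 8, 21, 21), (a, 8, 21, 32), (a, 8, 21, 38), (a, 8, 21, 5), (p, 28, 3, 1), (p, 28, 3, 30), (p, 28, 3, 31), (p, 40, 1, 1), (p, 40, 1, 30), (p, 40, 1, 31), (p, 40, 13, 1), (p, 40, 13, 30), (p, 40, 13, 31), (p, 40, 9, 1), (p, 40, 9, 30), (p, 40, 9, 31), (p, 6, 21, 1), (p, 6, 21, 30), (p, 6, 21, 31), (p, 9, 13, 1), (p, 9, 13, 30), (p, 9, 13, 31)}
σ[D != G and E = p]: keep tuples satisfying D != G and E = p → {(p, 28, 3, 1), (p, 28, 3, 30), (p, 28, 3, 31), (p, 40, 1, 1), (p, 40, 1, 30), (p, 40, 1, 31), (p, 40, 13, 1), (p, 40, 13, 30), (p, 40, 13, 31), (p, 40, 9, 1), (p, 40, 9, 30), (p, 40, 9, 31), (p, 6, 21, 1), (p, 6, 21, 30), (p, 6, 21, 31), (p, 9, 13, 1), (p, 9, 13, 30), (p, 9, 13, 31)}
σ[B <= 30 and D <= 9]: keep tuples satisfying B <= 30 and D <= 9 → {(p, 6, 21, 1), (p, 6, 21, 30), (p, 9, 13, 1), (p, 9, 13, 30)}
Keep only column(s) B, G: {(1, 13), (1, 21), (30, 13), (30, 21)}

{(1, 13), (1, 21), (30, 13), (30, 21)}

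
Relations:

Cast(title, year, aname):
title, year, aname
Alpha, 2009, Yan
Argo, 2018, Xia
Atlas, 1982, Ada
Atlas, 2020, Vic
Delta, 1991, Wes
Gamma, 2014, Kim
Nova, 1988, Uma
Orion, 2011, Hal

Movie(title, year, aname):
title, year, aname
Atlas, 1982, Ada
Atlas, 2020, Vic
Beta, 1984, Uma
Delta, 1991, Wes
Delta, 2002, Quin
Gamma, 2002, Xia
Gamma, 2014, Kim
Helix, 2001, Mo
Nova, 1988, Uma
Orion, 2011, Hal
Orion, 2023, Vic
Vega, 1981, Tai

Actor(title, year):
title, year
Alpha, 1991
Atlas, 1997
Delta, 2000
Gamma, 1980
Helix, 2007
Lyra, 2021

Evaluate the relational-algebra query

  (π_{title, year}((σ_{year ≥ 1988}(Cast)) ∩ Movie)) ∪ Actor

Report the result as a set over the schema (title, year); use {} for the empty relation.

{(Alpha, 1991), (Atlas, 1997), (Atlas, 2020), (Delta, 1991), (Delta, 2000), (Gamma, 1980), (Gamma, 2014), (Helix, 2007), (Lyra, 2021), (Nova, 1988), (Orion, 2011)}

Selection year ≥ 1988: {(Alpha, 2009, Yan), (Argo, 2018, Xia), (Atlas, 2020, Vic), (Delta, 1991, Wes), (Gamma, 2014, Kim), (Nova, 1988, Uma), (Orion, 2011, Hal)}
Taking the intersection: {(Atlas, 2020, Vic), (Delta, 1991, Wes), (Gamma, 2014, Kim), (Nova, 1988, Uma), (Orion, 2011, Hal)}
π_{title, year} gives {(Atlas, 2020), (Delta, 1991), (Gamma, 2014), (Nova, 1988), (Orion, 2011)}.
Taking the union: {(Alpha, 1991), (Atlas, 1997), (Atlas, 2020), (Delta, 1991), (Delta, 2000), (Gamma, 1980), (Gamma, 2014), (Helix, 2007), (Lyra, 2021), (Nova, 1988), (Orion, 2011)}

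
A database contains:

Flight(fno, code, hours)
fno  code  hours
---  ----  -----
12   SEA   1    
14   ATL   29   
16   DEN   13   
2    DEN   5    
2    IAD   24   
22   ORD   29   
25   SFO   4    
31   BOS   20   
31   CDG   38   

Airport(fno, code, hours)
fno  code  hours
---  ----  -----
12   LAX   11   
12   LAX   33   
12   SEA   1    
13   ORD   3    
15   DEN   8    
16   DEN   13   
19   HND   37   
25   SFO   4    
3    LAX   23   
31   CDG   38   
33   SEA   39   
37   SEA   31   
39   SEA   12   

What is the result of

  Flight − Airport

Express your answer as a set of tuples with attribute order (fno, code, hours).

{(14, ATL, 29), (2, DEN, 5), (2, IAD, 24), (22, ORD, 29), (31, BOS, 20)}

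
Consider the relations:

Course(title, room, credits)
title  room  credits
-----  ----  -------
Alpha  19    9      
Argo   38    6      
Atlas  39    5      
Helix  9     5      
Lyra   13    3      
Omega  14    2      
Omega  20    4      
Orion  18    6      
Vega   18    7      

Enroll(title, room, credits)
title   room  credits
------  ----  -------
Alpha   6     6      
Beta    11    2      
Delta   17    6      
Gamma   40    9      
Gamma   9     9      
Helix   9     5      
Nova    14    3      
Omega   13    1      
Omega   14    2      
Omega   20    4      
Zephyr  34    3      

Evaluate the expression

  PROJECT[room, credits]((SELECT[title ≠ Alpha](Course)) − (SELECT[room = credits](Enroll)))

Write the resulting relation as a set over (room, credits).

Filtering on title ≠ Alpha leaves {(Argo, 38, 6), (Atlas, 39, 5), (Helix, 9, 5), (Lyra, 13, 3), (Omega, 14, 2), (Omega, 20, 4), (Orion, 18, 6), (Vega, 18, 7)}.
Filtering on room = credits leaves {(Alpha, 6, 6), (Gamma, 9, 9)}.
Difference: {(Argo, 38, 6), (Atlas, 39, 5), (Helix, 9, 5), (Lyra, 13, 3), (Omega, 14, 2), (Omega, 20, 4), (Orion, 18, 6), (Vega, 18, 7)} with {(Alpha, 6, 6), (Gamma, 9, 9)} → {(Argo, 38, 6), (Atlas, 39, 5), (Helix, 9, 5), (Lyra, 13, 3), (Omega, 14, 2), (Omega, 20, 4), (Orion, 18, 6), (Vega, 18, 7)}
Projecting to room, credits: {(13, 3), (14, 2), (18, 6), (18, 7), (20, 4), (38, 6), (39, 5), (9, 5)}

{(13, 3), (14, 2), (18, 6), (18, 7), (20, 4), (38, 6), (39, 5), (9, 5)}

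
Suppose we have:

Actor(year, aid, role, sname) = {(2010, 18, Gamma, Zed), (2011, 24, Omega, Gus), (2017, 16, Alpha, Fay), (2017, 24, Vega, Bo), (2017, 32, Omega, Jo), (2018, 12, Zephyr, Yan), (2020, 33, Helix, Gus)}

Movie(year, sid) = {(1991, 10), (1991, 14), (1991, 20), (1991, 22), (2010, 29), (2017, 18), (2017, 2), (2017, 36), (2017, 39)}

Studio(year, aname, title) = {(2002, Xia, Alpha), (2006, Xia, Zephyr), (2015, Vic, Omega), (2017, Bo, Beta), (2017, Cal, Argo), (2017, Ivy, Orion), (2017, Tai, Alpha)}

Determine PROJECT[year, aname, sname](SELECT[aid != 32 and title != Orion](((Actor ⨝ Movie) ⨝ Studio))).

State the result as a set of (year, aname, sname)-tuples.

{(2017, Bo, Bo), (2017, Bo, Fay), (2017, Cal, Bo), (2017, Cal, Fay), (2017, Tai, Bo), (2017, Tai, Fay)}

Joining Actor and Movie on year yields {(2010, 18, Gamma, Zed, 29), (2017, 16, Alpha, Fay, 18), (2017, 16, Alpha, Fay, 2), (2017, 16, Alpha, Fay, 36), (2017, 16, Alpha, Fay, 39), (2017, 24, Vega, Bo, 18), (2017, 24, Vega, Bo, 2), (2017, 24, Vega, Bo, 36), (2017, 24, Vega, Bo, 39), (2017, 32, Omega, Jo, 18), (2017, 32, Omega, Jo, 2), (2017, 32, Omega, Jo, 36), (2017, 32, Omega, Jo, 39)}.
Joining (Actor ⨝ Movie) and Studio on year yields {(2017, 16, Alpha, Fay, 18, Bo, Beta), (2017, 16, Alpha, Fay, 18, Cal, Argo), (2017, 16, Alpha, Fay, 18, Ivy, Orion), (2017, 16, Alpha, Fay, 18, Tai, Alpha), (2017, 16, Alpha, Fay, 2, Bo, Beta), (2017, 16, Alpha, Fay, 2, Cal, Argo), (2017, 16, Alpha, Fay, 2, Ivy, Orion), (2017, 16, Alpha, Fay, 2, Tai, Alpha), (2017, 16, Alpha, Fay, 36, Bo, Beta), (2017, 16, Alpha, Fay, 36, Cal, Argo), (2017, 16, Alpha, Fay, 36, Ivy, Orion), (2017, 16, Alpha, Fay, 36, Tai, Alpha), (2017, 16, Alpha, Fay, 39, Bo, Beta), (2017, 16, Alpha, Fay, 39, Cal, Argo), (2017, 16, Alpha, Fay, 39, Ivy, Orion), (2017, 16, Alpha, Fay, 39, Tai, Alpha), (2017, 24, Vega, Bo, 18, Bo, Beta), (2017, 24, Vega, Bo, 18, Cal, Argo), (2017, 24, Vega, Bo, 18, Ivy, Orion), (2017, 24, Vega, Bo, 18, Tai, Alpha), (2017, 24, Vega, Bo, 2, Bo, Beta), (2017, 24, Vega, Bo, 2, Cal, Argo), (2017, 24, Vega, Bo, 2, Ivy, Orion), (2017, 24, Vega, Bo, 2, Tai, Alpha), (2017, 24, Vega, Bo, 36, Bo, Beta), (2017, 24, Vega, Bo, 36, Cal, Argo), (2017, 24, Vega, Bo, 36, Ivy, Orion), (2017, 24, Vega, Bo, 36, Tai, Alpha), (2017, 24, Vega, Bo, 39, Bo, Beta), (2017, 24, Vega, Bo, 39, Cal, Argo), (2017, 24, Vega, Bo, 39, Ivy, Orion), (2017, 24, Vega, Bo, 39, Tai, Alpha), (2017, 32, Omega, Jo, 18, Bo, Beta), (2017, 32, Omega, Jo, 18, Cal, Argo), (2017, 32, Omega, Jo, 18, Ivy, Orion), (2017, 32, Omega, Jo, 18, Tai, Alpha), (2017, 32, Omega, Jo, 2, Bo, Beta), (2017, 32, Omega, Jo, 2, Cal, Argo), (2017, 32, Omega, Jo, 2, Ivy, Orion), (2017, 32, Omega, Jo, 2, Tai, Alpha), (2017, 32, Omega, Jo, 36, Bo, Beta), (2017, 32, Omega, Jo, 36, Cal, Argo), (2017, 32, Omega, Jo, 36, Ivy, Orion), (2017, 32, Omega, Jo, 36, Tai, Alpha), (2017, 32, Omega, Jo, 39, Bo, Beta), (2017, 32, Omega, Jo, 39, Cal, Argo), (2017, 32, Omega, Jo, 39, Ivy, Orion), (2017, 32, Omega, Jo, 39, Tai, Alpha)}.
Apply σ_{aid != 32 and title != Orion}; surviving tuples: {(2017, 16, Alpha, Fay, 18, Bo, Beta), (2017, 16, Alpha, Fay, 18, Cal, Argo), (2017, 16, Alpha, Fay, 18, Tai, Alpha), (2017, 16, Alpha, Fay, 2, Bo, Beta), (2017, 16, Alpha, Fay, 2, Cal, Argo), (2017, 16, Alpha, Fay, 2, Tai, Alpha), (2017, 16, Alpha, Fay, 36, Bo, Beta), (2017, 16, Alpha, Fay, 36, Cal, Argo), (2017, 16, Alpha, Fay, 36, Tai, Alpha), (2017, 16, Alpha, Fay, 39, Bo, Beta), (2017, 16, Alpha, Fay, 39, Cal, Argo), (2017, 16, Alpha, Fay, 39, Tai, Alpha), (2017, 24, Vega, Bo, 18, Bo, Beta), (2017, 24, Vega, Bo, 18, Cal, Argo), (2017, 24, Vega, Bo, 18, Tai, Alpha), (2017, 24, Vega, Bo, 2, Bo, Beta), (2017, 24, Vega, Bo, 2, Cal, Argo), (2017, 24, Vega, Bo, 2, Tai, Alpha), (2017, 24, Vega, Bo, 36, Bo, Beta), (2017, 24, Vega, Bo, 36, Cal, Argo), (2017, 24, Vega, Bo, 36, Tai, Alpha), (2017, 24, Vega, Bo, 39, Bo, Beta), (2017, 24, Vega, Bo, 39, Cal, Argo), (2017, 24, Vega, Bo, 39, Tai, Alpha)}
π[year, aname, sname]: project onto (year, aname, sname) (18 duplicate(s) eliminated) → {(2017, Bo, Bo), (2017, Bo, Fay), (2017, Cal, Bo), (2017, Cal, Fay), (2017, Tai, Bo), (2017, Tai, Fay)}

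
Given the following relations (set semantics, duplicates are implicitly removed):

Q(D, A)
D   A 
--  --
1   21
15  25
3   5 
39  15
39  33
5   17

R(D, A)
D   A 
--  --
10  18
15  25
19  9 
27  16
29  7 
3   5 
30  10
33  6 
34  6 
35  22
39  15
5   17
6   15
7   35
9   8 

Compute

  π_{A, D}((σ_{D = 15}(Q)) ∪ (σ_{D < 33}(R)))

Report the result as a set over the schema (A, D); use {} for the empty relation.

Selection D = 15: {(15, 25)}
Selection D < 33: {(10, 18), (15, 25), (19, 9), (27, 16), (29, 7), (3, 5), (30, 10), (5, 17), (6, 15), (7, 35), (9, 8)}
Set union of the two operands is {(10, 18), (15, 25), (19, 9), (27, 16), (29, 7), (3, 5), (30, 10), (5, 17), (6, 15), (7, 35), (9, 8)}.
Projecting to A, D: {(10, 30), (15, 6), (16, 27), (17, 5), (18, 10), (25, 15), (35, 7), (5, 3), (7, 29), (8, 9), (9, 19)}

{(10, 30), (15, 6), (16, 27), (17, 5), (18, 10), (25, 15), (35, 7), (5, 3), (7, 29), (8, 9), (9, 19)}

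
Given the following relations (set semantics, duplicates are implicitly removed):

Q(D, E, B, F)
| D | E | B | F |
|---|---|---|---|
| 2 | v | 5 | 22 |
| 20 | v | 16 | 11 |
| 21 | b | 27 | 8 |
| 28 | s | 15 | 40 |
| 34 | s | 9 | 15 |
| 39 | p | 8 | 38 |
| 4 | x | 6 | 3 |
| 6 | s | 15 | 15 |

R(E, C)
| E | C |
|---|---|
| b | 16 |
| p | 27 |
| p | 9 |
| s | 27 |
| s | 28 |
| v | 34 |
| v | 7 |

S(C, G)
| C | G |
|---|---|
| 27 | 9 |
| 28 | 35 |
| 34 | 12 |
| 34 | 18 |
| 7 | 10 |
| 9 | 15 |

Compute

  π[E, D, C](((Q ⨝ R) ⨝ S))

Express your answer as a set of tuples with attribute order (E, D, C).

{(p, 39, 27), (p, 39, 9), (s, 28, 27), (s, 28, 28), (s, 34, 27), (s, 34, 28), (s, 6, 27), (s, 6, 28), (v, 2, 34), (v, 2, 7), (v, 20, 34), (v, 20, 7)}

Natural join on E: {(2, v, 5, 22, 34), (2, v, 5, 22, 7), (20, v, 16, 11, 34), (20, v, 16, 11, 7), (21, b, 27, 8, 16), (28, s, 15, 40, 27), (28, s, 15, 40, 28), (34, s, 9, 15, 27), (34, s, 9, 15, 28), (39, p, 8, 38, 27), (39, p, 8, 38, 9), (6, s, 15, 15, 27), (6, s, 15, 15, 28)}
Natural join on C: {(2, v, 5, 22, 34, 12), (2, v, 5, 22, 34, 18), (2, v, 5, 22, 7, 10), (20, v, 16, 11, 34, 12), (20, v, 16, 11, 34, 18), (20, v, 16, 11, 7, 10), (28, s, 15, 40, 27, 9), (28, s, 15, 40, 28, 35), (34, s, 9, 15, 27, 9), (34, s, 9, 15, 28, 35), (39, p, 8, 38, 27, 9), (39, p, 8, 38, 9, 15), (6, s, 15, 15, 27, 9), (6, s, 15, 15, 28, 35)}
π_{E, D, C} gives {(p, 39, 27), (p, 39, 9), (s, 28, 27), (s, 28, 28), (s, 34, 27), (s, 34, 28), (s, 6, 27), (s, 6, 28), (v, 2, 34), (v, 2, 7), (v, 20, 34), (v, 20, 7)} (2 duplicate(s) eliminated).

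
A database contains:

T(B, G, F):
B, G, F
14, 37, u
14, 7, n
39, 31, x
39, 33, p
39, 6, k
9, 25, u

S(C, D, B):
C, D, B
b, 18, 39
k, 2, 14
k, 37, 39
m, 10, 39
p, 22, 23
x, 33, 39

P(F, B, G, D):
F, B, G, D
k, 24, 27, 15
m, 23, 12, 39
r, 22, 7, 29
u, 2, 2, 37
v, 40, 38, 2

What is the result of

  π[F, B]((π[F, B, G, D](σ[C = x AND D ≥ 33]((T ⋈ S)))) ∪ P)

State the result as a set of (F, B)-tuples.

{(k, 24), (k, 39), (m, 23), (p, 39), (r, 22), (u, 2), (v, 40), (x, 39)}

T ⋈ S (natural join on B): {(14, 37, u, k, 2), (14, 7, n, k, 2), (39, 31, x, b, 18), (39, 31, x, k, 37), (39, 31, x, m, 10), (39, 31, x, x, 33), (39, 33, p, b, 18), (39, 33, p, k, 37), (39, 33, p, m, 10), (39, 33, p, x, 33), (39, 6, k, b, 18), (39, 6, k, k, 37), (39, 6, k, m, 10), (39, 6, k, x, 33)}
Apply σ_{C = x AND D ≥ 33}; surviving tuples: {(39, 31, x, x, 33), (39, 33, p, x, 33), (39, 6, k, x, 33)}
π_{F, B, G, D} gives {(k, 39, 6, 33), (p, 39, 33, 33), (x, 39, 31, 33)}.
Set union of the two operands is {(k, 24, 27, 15), (k, 39, 6, 33), (m, 23, 12, 39), (p, 39, 33, 33), (r, 22, 7, 29), (u, 2, 2, 37), (v, 40, 38, 2), (x, 39, 31, 33)}.
π_{F, B} gives {(k, 24), (k, 39), (m, 23), (p, 39), (r, 22), (u, 2), (v, 40), (x, 39)}.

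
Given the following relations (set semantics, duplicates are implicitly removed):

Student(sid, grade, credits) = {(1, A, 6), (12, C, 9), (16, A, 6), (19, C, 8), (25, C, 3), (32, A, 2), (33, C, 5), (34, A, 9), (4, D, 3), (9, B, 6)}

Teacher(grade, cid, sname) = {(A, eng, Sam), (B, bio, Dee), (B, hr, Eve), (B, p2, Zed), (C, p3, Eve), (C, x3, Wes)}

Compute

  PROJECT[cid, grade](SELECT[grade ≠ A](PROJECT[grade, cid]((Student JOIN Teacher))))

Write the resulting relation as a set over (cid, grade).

{(bio, B), (hr, B), (p2, B), (p3, C), (x3, C)}

Natural join on grade: {(1, A, 6, eng, Sam), (12, C, 9, p3, Eve), (12, C, 9, x3, Wes), (16, A, 6, eng, Sam), (19, C, 8, p3, Eve), (19, C, 8, x3, Wes), (25, C, 3, p3, Eve), (25, C, 3, x3, Wes), (32, A, 2, eng, Sam), (33, C, 5, p3, Eve), (33, C, 5, x3, Wes), (34, A, 9, eng, Sam), (9, B, 6, bio, Dee), (9, B, 6, hr, Eve), (9, B, 6, p2, Zed)}
π_{grade, cid} gives {(A, eng), (B, bio), (B, hr), (B, p2), (C, p3), (C, x3)} (9 duplicate(s) eliminated).
Apply σ_{grade ≠ A}; surviving tuples: {(B, bio), (B, hr), (B, p2), (C, p3), (C, x3)}
π_{cid, grade} gives {(bio, B), (hr, B), (p2, B), (p3, C), (x3, C)}.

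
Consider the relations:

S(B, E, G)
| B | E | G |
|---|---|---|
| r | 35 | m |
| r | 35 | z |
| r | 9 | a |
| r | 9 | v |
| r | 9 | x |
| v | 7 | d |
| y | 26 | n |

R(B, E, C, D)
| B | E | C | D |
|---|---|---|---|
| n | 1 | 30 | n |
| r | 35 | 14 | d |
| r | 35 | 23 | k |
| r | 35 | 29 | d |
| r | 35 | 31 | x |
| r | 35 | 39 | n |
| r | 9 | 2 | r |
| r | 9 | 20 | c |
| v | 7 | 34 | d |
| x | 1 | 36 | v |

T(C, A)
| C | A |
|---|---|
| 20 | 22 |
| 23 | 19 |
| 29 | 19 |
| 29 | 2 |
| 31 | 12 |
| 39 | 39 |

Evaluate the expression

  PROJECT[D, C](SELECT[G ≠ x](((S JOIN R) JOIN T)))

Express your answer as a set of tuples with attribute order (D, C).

Joining S and R on B, E yields {(r, 35, m, 14, d), (r, 35, m, 23, k), (r, 35, m, 29, d), (r, 35, m, 31, x), (r, 35, m, 39, n), (r, 35, z, 14, d), (r, 35, z, 23, k), (r, 35, z, 29, d), (r, 35, z, 31, x), (r, 35, z, 39, n), (r, 9, a, 2, r), (r, 9, a, 20, c), (r, 9, v, 2, r), (r, 9, v, 20, c), (r, 9, x, 2, r), (r, 9, x, 20, c), (v, 7, d, 34, d)}.
Joining (S JOIN R) and T on C yields {(r, 35, m, 23, k, 19), (r, 35, m, 29, d, 19), (r, 35, m, 29, d, 2), (r, 35, m, 31, x, 12), (r, 35, m, 39, n, 39), (r, 35, z, 23, k, 19), (r, 35, z, 29, d, 19), (r, 35, z, 29, d, 2), (r, 35, z, 31, x, 12), (r, 35, z, 39, n, 39), (r, 9, a, 20, c, 22), (r, 9, v, 20, c, 22), (r, 9, x, 20, c, 22)}.
Apply σ_{G ≠ x}; surviving tuples: {(r, 35, m, 23, k, 19), (r, 35, m, 29, d, 19), (r, 35, m, 29, d, 2), (r, 35, m, 31, x, 12), (r, 35, m, 39, n, 39), (r, 35, z, 23, k, 19), (r, 35, z, 29, d, 19), (r, 35, z, 29, d, 2), (r, 35, z, 31, x, 12), (r, 35, z, 39, n, 39), (r, 9, a, 20, c, 22), (r, 9, v, 20, c, 22)}
Projecting to D, C (7 duplicate(s) eliminated): {(c, 20), (d, 29), (k, 23), (n, 39), (x, 31)}

{(c, 20), (d, 29), (k, 23), (n, 39), (x, 31)}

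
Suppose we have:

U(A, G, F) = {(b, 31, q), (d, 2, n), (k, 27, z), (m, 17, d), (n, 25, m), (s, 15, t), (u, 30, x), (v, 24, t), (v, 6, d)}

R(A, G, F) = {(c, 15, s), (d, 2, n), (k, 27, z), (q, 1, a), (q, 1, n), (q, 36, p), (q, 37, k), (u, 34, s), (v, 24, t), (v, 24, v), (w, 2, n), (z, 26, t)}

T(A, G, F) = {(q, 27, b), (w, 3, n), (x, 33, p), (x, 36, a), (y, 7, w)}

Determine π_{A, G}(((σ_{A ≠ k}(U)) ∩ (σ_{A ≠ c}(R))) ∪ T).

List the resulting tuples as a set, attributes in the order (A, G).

{(d, 2), (q, 27), (v, 24), (w, 3), (x, 33), (x, 36), (y, 7)}

Selection A ≠ k: {(b, 31, q), (d, 2, n), (m, 17, d), (n, 25, m), (s, 15, t), (u, 30, x), (v, 24, t), (v, 6, d)}
Selection A ≠ c: {(d, 2, n), (k, 27, z), (q, 1, a), (q, 1, n), (q, 36, p), (q, 37, k), (u, 34, s), (v, 24, t), (v, 24, v), (w, 2, n), (z, 26, t)}
Intersection: {(b, 31, q), (d, 2, n), (m, 17, d), (n, 25, m), (s, 15, t), (u, 30, x), (v, 24, t), (v, 6, d)} with {(d, 2, n), (k, 27, z), (q, 1, a), (q, 1, n), (q, 36, p), (q, 37, k), (u, 34, s), (v, 24, t), (v, 24, v), (w, 2, n), (z, 26, t)} → {(d, 2, n), (v, 24, t)}
Union: {(d, 2, n), (v, 24, t)} with {(q, 27, b), (w, 3, n), (x, 33, p), (x, 36, a), (y, 7, w)} → {(d, 2, n), (q, 27, b), (v, 24, t), (w, 3, n), (x, 33, p), (x, 36, a), (y, 7, w)}
π[A, G]: project onto (A, G) → {(d, 2), (q, 27), (v, 24), (w, 3), (x, 33), (x, 36), (y, 7)}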